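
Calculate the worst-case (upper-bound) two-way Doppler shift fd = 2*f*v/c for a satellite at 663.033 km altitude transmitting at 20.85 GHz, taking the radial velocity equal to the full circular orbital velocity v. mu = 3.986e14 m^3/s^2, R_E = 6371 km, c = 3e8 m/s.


r = 7.034033e+06 m
v = sqrt(mu/r) = 7527.7718 m/s (worst-case radial velocity)
f = 20.85 GHz = 2.085e+10 Hz
fd = 2*f*v/c = 2*2.085e+10*7527.7718/3.0e+08
fd = 1.0463603e+06 Hz

1.0464e+06 Hz


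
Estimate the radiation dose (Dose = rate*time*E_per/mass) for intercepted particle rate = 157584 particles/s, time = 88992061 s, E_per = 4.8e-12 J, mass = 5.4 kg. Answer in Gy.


Total energy deposited = rate * time * E_per
  = 157584 * 88992061 * 4.8e-12 = 67.3139 J
Dose = E_total / mass = 67.3139 / 5.4
Dose = 12.4655 Gy

12.4655 Gy


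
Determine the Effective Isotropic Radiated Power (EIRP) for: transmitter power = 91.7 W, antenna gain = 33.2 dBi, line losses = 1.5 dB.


Pt = 91.7 W = 19.6237 dBW
EIRP = Pt_dBW + Gt - losses = 19.6237 + 33.2 - 1.5 = 51.3237 dBW

51.3237 dBW


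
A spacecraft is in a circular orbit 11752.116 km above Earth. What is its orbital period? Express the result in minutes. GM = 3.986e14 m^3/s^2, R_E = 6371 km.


r = 18123.1160 km = 1.8123116e+07 m
T = 2*pi*sqrt(r^3/mu) = 2*pi*sqrt(5.9524891e+21 / 3.986e14)
T = 24280.6622 s = 404.6777 min

404.6777 minutes


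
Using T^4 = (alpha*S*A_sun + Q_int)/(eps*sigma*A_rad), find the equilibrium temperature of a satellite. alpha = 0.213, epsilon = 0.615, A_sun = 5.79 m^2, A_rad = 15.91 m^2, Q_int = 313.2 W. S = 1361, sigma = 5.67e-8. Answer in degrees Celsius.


Numerator = alpha*S*A_sun + Q_int = 0.213*1361*5.79 + 313.2 = 1991.6805 W
Denominator = eps*sigma*A_rad = 0.615*5.67e-8*15.91 = 5.5478966e-07 W/K^4
T^4 = 3.5899741e+09 K^4
T = 244.7783 K = -28.3717 C

-28.3717 degrees Celsius


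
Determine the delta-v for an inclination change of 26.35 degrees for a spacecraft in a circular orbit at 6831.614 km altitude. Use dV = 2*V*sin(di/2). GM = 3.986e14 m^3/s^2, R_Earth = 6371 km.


r = 13202.6140 km = 1.3202614e+07 m
V = sqrt(mu/r) = 5494.6329 m/s
di = 26.35 deg = 0.4598943 rad
dV = 2*V*sin(di/2) = 2*5494.6329*sin(0.2299471)
dV = 2504.7399 m/s = 2.5047 km/s

2.5047 km/s


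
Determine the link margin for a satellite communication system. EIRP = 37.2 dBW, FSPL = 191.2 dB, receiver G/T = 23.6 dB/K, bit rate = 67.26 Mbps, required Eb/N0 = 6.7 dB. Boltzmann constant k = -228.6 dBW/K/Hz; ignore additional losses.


C/N0 = EIRP - FSPL + G/T - k = 37.2 - 191.2 + 23.6 - (-228.6)
C/N0 = 98.2000 dB-Hz
R_b = 67.26 Mbps = 6.726e+07 bps -> 10*log10(R_b) = 78.2776 dB-Hz
Eb/N0 = C/N0 - 10*log10(R_b) = 98.2000 - 78.2776 = 19.9224 dB
Margin = Eb/N0 - Eb/N0_req = 19.9224 - 6.7 = 13.2224 dB (link closes)

13.2224 dB


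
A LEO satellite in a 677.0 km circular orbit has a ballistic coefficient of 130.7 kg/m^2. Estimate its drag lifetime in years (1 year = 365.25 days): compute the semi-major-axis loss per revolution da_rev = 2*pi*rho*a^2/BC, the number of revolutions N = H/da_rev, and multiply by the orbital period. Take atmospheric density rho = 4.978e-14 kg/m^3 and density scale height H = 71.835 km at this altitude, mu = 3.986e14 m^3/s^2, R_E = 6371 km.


a = R_E + alt = 7048.0000 km = 7.048e+06 m
da_rev = 2*pi*rho*a^2/BC = 2*pi*4.978e-14*(7.048e+06)^2/130.7 = 0.118875119 m per revolution
N = H/da_rev = 71835.0000 m / 0.118875119 m = 604289.6171 revolutions
P = 2*pi*sqrt(a^3/mu) = 5888.5730 s
lifetime = N*P = 604289.6171 * 5888.5730 = 3.5584035e+09 s = 41185.2261 days
years = 41185.2261 / 365.25 = 112.7590 years

112.7590 years


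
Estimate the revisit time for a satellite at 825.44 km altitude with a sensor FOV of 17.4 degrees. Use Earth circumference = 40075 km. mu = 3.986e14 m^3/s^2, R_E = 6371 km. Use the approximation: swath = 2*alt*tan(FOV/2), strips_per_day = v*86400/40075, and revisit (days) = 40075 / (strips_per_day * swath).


swath = 2*825.44*tan(0.1518436) = 252.6201 km
v = sqrt(mu/r) = 7442.3449 m/s = 7.4423 km/s
strips/day = v*86400/40075 = 7.4423*86400/40075 = 16.0454
coverage/day = strips * swath = 16.0454 * 252.6201 = 4053.3861 km
revisit = 40075 / 4053.3861 = 9.8868 days

9.8868 days


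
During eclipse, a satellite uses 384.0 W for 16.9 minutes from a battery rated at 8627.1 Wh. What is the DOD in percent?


E_used = P * t / 60 = 384.0 * 16.9 / 60 = 108.1600 Wh
DOD = E_used / E_total * 100 = 108.1600 / 8627.1 * 100
DOD = 1.2537 %

1.2537 %


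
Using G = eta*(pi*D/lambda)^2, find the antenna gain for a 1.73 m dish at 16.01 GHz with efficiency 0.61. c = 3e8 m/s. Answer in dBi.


lambda = c/f = 3e8 / 1.601e+10 = 0.01873829 m
G = eta*(pi*D/lambda)^2 = 0.61*(pi*1.73/0.01873829)^2
G = 51317.0805 (linear)
G = 10*log10(51317.0805) = 47.1026 dBi

47.1026 dBi


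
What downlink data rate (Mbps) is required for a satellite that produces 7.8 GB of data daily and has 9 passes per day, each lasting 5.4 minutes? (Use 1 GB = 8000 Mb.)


total contact time = 9 * 5.4 * 60 = 2916.0000 s
data = 7.8 GB = 62400.0000 Mb
rate = 62400.0000 / 2916.0000 = 21.3992 Mbps

21.3992 Mbps


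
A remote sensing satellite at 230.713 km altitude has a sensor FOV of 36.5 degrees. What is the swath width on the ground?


FOV = 36.5 deg = 0.6370452 rad
swath = 2 * alt * tan(FOV/2) = 2 * 230.713 * tan(0.3185226)
swath = 2 * 230.713 * 0.3297505
swath = 152.1555 km

152.1555 km


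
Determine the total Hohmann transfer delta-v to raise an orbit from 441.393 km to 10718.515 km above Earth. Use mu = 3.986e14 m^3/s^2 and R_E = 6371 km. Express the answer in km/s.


r1 = 6812.3930 km = 6.812393e+06 m
r2 = 17089.5150 km = 1.7089515e+07 m
dv1 = sqrt(mu/r1)*(sqrt(2*r2/(r1+r2)) - 1) = 1497.8290 m/s
dv2 = sqrt(mu/r2)*(1 - sqrt(2*r1/(r1+r2))) = 1183.2184 m/s
total dv = |dv1| + |dv2| = 1497.8290 + 1183.2184 = 2681.0473 m/s = 2.6810 km/s

2.6810 km/s


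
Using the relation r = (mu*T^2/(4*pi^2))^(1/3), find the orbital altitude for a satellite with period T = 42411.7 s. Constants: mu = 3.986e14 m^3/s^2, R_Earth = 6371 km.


T = 42411.7 s
r = (mu*T^2/(4*pi^2))^(1/3) = (3.986e14 * 42411.7^2 / (4*pi^2))^(1/3)
r = 2.6285504e+07 m = 26285.5039 km
alt = r - R_E = 26285.5039 - 6371 = 19914.5039 km

19914.5039 km


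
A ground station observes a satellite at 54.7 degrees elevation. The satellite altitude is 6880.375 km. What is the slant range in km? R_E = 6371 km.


h = 6880.375 km, el = 54.7 deg
d = -R_E*sin(el) + sqrt((R_E*sin(el))^2 + 2*R_E*h + h^2)
d = -6371.0000*sin(0.9546951) + sqrt((6371.0000*0.8161376)^2 + 2*6371.0000*6880.375 + 6880.375^2)
d = 7530.0877 km

7530.0877 km


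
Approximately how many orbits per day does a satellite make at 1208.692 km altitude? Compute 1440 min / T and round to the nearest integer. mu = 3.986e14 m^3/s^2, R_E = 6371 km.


r = 7.579692e+06 m
T = 2*pi*sqrt(r^3/mu) = 6567.3258 s = 109.4554 min
revs/day = 1440 / 109.4554 = 13.1560
Rounded: 13 revolutions per day

13 revolutions per day


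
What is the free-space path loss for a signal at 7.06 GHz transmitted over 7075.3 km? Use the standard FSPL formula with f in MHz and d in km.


f = 7.06 GHz = 7060.0000 MHz
d = 7075.3 km
FSPL = 32.44 + 20*log10(7060.0000) + 20*log10(7075.3)
FSPL = 32.44 + 76.9761 + 76.9949
FSPL = 186.4110 dB

186.4110 dB


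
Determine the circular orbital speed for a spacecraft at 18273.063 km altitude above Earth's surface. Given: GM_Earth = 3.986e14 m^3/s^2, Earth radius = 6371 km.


r = R_E + alt = 6371.0 + 18273.063 = 24644.0630 km = 2.4644063e+07 m
v = sqrt(mu/r) = sqrt(3.986e14 / 2.4644063e+07) = 4021.7261 m/s = 4.0217 km/s

4.0217 km/s


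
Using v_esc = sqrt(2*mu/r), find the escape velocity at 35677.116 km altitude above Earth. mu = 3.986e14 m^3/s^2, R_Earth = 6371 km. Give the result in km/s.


r = 6371.0 + 35677.116 = 42048.1160 km = 4.2048116e+07 m
v_esc = sqrt(2*mu/r) = sqrt(2*3.986e14 / 4.2048116e+07)
v_esc = 4354.2201 m/s = 4.3542 km/s

4.3542 km/s


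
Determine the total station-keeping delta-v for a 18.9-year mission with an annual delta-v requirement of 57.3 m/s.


dV = rate * years = 57.3 * 18.9
dV = 1082.9700 m/s

1082.9700 m/s


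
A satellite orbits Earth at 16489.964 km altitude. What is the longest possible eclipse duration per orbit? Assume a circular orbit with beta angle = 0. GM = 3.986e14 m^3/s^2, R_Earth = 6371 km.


r = 22860.9640 km
T = 573.3262 min
Eclipse fraction = arcsin(R_E/r)/pi = arcsin(6371.0000/22860.9640)/pi
= arcsin(0.2786847)/pi = 0.08989843
Eclipse duration = 0.08989843 * 573.3262 = 51.5411 min

51.5411 minutes


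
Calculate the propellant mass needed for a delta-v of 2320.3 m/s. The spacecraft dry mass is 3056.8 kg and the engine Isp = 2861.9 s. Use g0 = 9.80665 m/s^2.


ve = Isp * g0 = 2861.9 * 9.80665 = 28065.651635 m/s
mass ratio = exp(dv/ve) = exp(2320.3/28065.651635) = 1.08618767
m_prop = m_dry * (mr - 1) = 3056.8 * (1.08618767 - 1)
m_prop = 263.4585 kg

263.4585 kg


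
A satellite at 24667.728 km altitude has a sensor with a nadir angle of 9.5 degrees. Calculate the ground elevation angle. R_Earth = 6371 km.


r = R_E + alt = 31038.7280 km
Law of sines in the satellite / Earth-center / ground-point triangle:
  sin(nadir)/R_E = sin(90 + el)/r  =>  cos(el) = (r/R_E)*sin(nadir)
cos(el) = (31038.7280 / 6371.0000) * sin(9.5 deg) = 0.8040916
el = arccos(0.8040916) = 36.4774 deg
(Earth-central angle = 90 - nadir - el = 44.0226 deg)

36.4774 degrees


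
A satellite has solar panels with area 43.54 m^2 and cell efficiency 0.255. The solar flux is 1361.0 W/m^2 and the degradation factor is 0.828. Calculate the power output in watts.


P = area * eta * S * degradation
P = 43.54 * 0.255 * 1361.0 * 0.828
P = 12511.7215 W

12511.7215 W


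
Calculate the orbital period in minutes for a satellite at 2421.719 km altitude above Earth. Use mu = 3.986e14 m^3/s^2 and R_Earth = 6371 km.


r = 8792.7190 km = 8.792719e+06 m
T = 2*pi*sqrt(r^3/mu) = 2*pi*sqrt(6.7978188e+20 / 3.986e14)
T = 8205.3292 s = 136.7555 min

136.7555 minutes


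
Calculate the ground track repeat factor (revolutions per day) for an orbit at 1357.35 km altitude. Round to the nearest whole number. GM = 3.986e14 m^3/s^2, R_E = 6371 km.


r = 7.72835e+06 m
T = 2*pi*sqrt(r^3/mu) = 6761.4742 s = 112.6912 min
revs/day = 1440 / 112.6912 = 12.7783
Rounded: 13 revolutions per day

13 revolutions per day


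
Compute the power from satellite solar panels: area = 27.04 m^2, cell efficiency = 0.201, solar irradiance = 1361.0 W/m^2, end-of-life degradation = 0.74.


P = area * eta * S * degradation
P = 27.04 * 0.201 * 1361.0 * 0.74
P = 5473.8462 W

5473.8462 W


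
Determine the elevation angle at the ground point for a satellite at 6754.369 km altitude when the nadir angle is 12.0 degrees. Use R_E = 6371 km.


r = R_E + alt = 13125.3690 km
Law of sines in the satellite / Earth-center / ground-point triangle:
  sin(nadir)/R_E = sin(90 + el)/r  =>  cos(el) = (r/R_E)*sin(nadir)
cos(el) = (13125.3690 / 6371.0000) * sin(12.0 deg) = 0.4283343
el = arccos(0.4283343) = 64.6381 deg
(Earth-central angle = 90 - nadir - el = 13.3619 deg)

64.6381 degrees


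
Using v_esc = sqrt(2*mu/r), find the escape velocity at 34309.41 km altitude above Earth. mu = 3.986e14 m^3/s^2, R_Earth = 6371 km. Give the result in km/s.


r = 6371.0 + 34309.41 = 40680.4100 km = 4.068041e+07 m
v_esc = sqrt(2*mu/r) = sqrt(2*3.986e14 / 4.068041e+07)
v_esc = 4426.8110 m/s = 4.4268 km/s

4.4268 km/s


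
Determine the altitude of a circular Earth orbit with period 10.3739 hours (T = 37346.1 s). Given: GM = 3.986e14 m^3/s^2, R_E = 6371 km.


T = 37346.1 s
r = (mu*T^2/(4*pi^2))^(1/3) = (3.986e14 * 37346.1^2 / (4*pi^2))^(1/3)
r = 2.4148455e+07 m = 24148.4553 km
alt = r - R_E = 24148.4553 - 6371 = 17777.4553 km

17777.4553 km


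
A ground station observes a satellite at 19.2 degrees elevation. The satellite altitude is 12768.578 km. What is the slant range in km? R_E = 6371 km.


h = 12768.578 km, el = 19.2 deg
d = -R_E*sin(el) + sqrt((R_E*sin(el))^2 + 2*R_E*h + h^2)
d = -6371.0000*sin(0.3351032) + sqrt((6371.0000*0.3288666)^2 + 2*6371.0000*12768.578 + 12768.578^2)
d = 16074.0973 km

16074.0973 km


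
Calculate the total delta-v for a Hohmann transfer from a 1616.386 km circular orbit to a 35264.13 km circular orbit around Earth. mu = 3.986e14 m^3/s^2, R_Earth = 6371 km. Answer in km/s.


r1 = 7987.3860 km = 7.987386e+06 m
r2 = 41635.1300 km = 4.163513e+07 m
dv1 = sqrt(mu/r1)*(sqrt(2*r2/(r1+r2)) - 1) = 2086.8160 m/s
dv2 = sqrt(mu/r2)*(1 - sqrt(2*r1/(r1+r2))) = 1338.5671 m/s
total dv = |dv1| + |dv2| = 2086.8160 + 1338.5671 = 3425.3831 m/s = 3.4254 km/s

3.4254 km/s


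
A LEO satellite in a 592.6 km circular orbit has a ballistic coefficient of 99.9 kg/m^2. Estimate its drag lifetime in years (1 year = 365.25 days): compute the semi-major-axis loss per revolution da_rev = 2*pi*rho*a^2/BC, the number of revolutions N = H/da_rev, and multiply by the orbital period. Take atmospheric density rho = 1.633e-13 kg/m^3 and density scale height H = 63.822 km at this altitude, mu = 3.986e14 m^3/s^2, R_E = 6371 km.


a = R_E + alt = 6963.6000 km = 6.9636e+06 m
da_rev = 2*pi*rho*a^2/BC = 2*pi*1.633e-13*(6.9636e+06)^2/99.9 = 0.498044557 m per revolution
N = H/da_rev = 63822.0000 m / 0.498044557 m = 128145.1611 revolutions
P = 2*pi*sqrt(a^3/mu) = 5783.1166 s
lifetime = N*P = 128145.1611 * 5783.1166 = 7.410784e+08 s = 8577.2963 days
years = 8577.2963 / 365.25 = 23.4834 years

23.4834 years


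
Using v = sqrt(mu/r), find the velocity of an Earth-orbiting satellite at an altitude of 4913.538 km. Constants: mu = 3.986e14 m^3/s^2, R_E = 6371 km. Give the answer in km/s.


r = R_E + alt = 6371.0 + 4913.538 = 11284.5380 km = 1.1284538e+07 m
v = sqrt(mu/r) = sqrt(3.986e14 / 1.1284538e+07) = 5943.2877 m/s = 5.9433 km/s

5.9433 km/s


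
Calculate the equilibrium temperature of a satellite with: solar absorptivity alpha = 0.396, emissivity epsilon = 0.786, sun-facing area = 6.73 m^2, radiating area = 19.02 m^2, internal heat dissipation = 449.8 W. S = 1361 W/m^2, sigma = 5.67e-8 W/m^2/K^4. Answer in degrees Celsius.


Numerator = alpha*S*A_sun + Q_int = 0.396*1361*6.73 + 449.8 = 4076.9739 W
Denominator = eps*sigma*A_rad = 0.786*5.67e-8*19.02 = 8.4764912e-07 W/K^4
T^4 = 4.8097423e+09 K^4
T = 263.3483 K = -9.8017 C

-9.8017 degrees Celsius


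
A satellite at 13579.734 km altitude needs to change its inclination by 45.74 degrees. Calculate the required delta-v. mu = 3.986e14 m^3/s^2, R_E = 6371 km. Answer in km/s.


r = 19950.7340 km = 1.9950734e+07 m
V = sqrt(mu/r) = 4469.8115 m/s
di = 45.74 deg = 0.7983136 rad
dV = 2*V*sin(di/2) = 2*4469.8115*sin(0.3991568)
dV = 3474.3091 m/s = 3.4743 km/s

3.4743 km/s


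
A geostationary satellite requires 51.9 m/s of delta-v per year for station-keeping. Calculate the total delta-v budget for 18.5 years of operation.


dV = rate * years = 51.9 * 18.5
dV = 960.1500 m/s

960.1500 m/s


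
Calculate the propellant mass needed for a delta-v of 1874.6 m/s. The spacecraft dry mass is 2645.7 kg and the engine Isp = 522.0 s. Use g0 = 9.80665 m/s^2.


ve = Isp * g0 = 522.0 * 9.80665 = 5119.071300 m/s
mass ratio = exp(dv/ve) = exp(1874.6/5119.071300) = 1.44224256
m_prop = m_dry * (mr - 1) = 2645.7 * (1.44224256 - 1)
m_prop = 1170.0411 kg

1170.0411 kg


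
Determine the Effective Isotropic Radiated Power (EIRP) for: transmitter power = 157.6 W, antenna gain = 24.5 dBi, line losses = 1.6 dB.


Pt = 157.6 W = 21.9756 dBW
EIRP = Pt_dBW + Gt - losses = 21.9756 + 24.5 - 1.6 = 44.8756 dBW

44.8756 dBW


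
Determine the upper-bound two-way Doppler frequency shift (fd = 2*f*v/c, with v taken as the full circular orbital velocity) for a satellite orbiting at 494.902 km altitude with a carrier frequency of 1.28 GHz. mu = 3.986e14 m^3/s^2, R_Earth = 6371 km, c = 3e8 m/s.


r = 6.865902e+06 m
v = sqrt(mu/r) = 7619.3837 m/s (worst-case radial velocity)
f = 1.28 GHz = 1.28e+09 Hz
fd = 2*f*v/c = 2*1.28e+09*7619.3837/3.0e+08
fd = 65018.7413 Hz

65018.7413 Hz


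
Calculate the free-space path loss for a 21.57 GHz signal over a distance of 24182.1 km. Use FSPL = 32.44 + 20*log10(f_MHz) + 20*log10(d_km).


f = 21.57 GHz = 21570.0000 MHz
d = 24182.1 km
FSPL = 32.44 + 20*log10(21570.0000) + 20*log10(24182.1)
FSPL = 32.44 + 86.6770 + 87.6699
FSPL = 206.7869 dB

206.7869 dB


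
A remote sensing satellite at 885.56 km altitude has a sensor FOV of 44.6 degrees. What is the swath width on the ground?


FOV = 44.6 deg = 0.7784168 rad
swath = 2 * alt * tan(FOV/2) = 2 * 885.56 * tan(0.3892084)
swath = 2 * 885.56 * 0.4101299
swath = 726.3892 km

726.3892 km


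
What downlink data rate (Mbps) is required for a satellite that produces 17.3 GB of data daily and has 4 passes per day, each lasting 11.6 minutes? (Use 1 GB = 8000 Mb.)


total contact time = 4 * 11.6 * 60 = 2784.0000 s
data = 17.3 GB = 138400.0000 Mb
rate = 138400.0000 / 2784.0000 = 49.7126 Mbps

49.7126 Mbps


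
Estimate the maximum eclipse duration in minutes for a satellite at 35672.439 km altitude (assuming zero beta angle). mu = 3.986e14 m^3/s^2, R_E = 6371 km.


r = 42043.4390 km
T = 1429.9054 min
Eclipse fraction = arcsin(R_E/r)/pi = arcsin(6371.0000/42043.4390)/pi
= arcsin(0.1515338)/pi = 0.04842122
Eclipse duration = 0.04842122 * 1429.9054 = 69.2378 min

69.2378 minutes


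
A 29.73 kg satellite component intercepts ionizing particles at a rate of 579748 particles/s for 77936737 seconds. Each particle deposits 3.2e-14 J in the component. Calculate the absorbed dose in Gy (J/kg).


Total energy deposited = rate * time * E_per
  = 579748 * 77936737 * 3.2e-14 = 1.4459 J
Dose = E_total / mass = 1.4459 / 29.73
Dose = 0.04863361 Gy

0.0486 Gy


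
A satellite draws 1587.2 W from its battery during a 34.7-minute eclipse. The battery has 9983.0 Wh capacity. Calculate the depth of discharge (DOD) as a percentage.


E_used = P * t / 60 = 1587.2 * 34.7 / 60 = 917.9307 Wh
DOD = E_used / E_total * 100 = 917.9307 / 9983.0 * 100
DOD = 9.1949 %

9.1949 %


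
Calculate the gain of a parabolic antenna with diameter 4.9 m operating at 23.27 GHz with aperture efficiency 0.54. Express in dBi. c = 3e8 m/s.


lambda = c/f = 3e8 / 2.327e+10 = 0.01289214 m
G = eta*(pi*D/lambda)^2 = 0.54*(pi*4.9/0.01289214)^2
G = 769902.8413 (linear)
G = 10*log10(769902.8413) = 58.8644 dBi

58.8644 dBi


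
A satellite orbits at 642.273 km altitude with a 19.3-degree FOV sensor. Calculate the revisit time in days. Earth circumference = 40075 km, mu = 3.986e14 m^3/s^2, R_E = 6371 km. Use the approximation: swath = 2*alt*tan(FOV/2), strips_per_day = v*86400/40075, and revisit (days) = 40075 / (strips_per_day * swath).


swath = 2*642.273*tan(0.1684243) = 218.4179 km
v = sqrt(mu/r) = 7538.9051 m/s = 7.5389 km/s
strips/day = v*86400/40075 = 7.5389*86400/40075 = 16.2536
coverage/day = strips * swath = 16.2536 * 218.4179 = 3550.0685 km
revisit = 40075 / 3550.0685 = 11.2885 days

11.2885 days


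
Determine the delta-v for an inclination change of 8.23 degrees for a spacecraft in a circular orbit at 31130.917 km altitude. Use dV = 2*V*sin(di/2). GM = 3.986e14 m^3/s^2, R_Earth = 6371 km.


r = 37501.9170 km = 3.7501917e+07 m
V = sqrt(mu/r) = 3260.1825 m/s
di = 8.23 deg = 0.1436406 rad
dV = 2*V*sin(di/2) = 2*3260.1825*sin(0.0718203)
dV = 467.8921 m/s = 0.4678921 km/s

0.4679 km/s


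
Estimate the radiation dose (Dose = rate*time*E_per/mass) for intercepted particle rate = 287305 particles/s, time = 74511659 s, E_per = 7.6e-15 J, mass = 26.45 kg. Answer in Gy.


Total energy deposited = rate * time * E_per
  = 287305 * 74511659 * 7.6e-15 = 0.1626975 J
Dose = E_total / mass = 0.1626975 / 26.45
Dose = 0.006151136 Gy

0.0062 Gy


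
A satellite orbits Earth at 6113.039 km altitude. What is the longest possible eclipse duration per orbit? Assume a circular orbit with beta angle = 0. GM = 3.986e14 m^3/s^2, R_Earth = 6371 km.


r = 12484.0390 km
T = 231.3623 min
Eclipse fraction = arcsin(R_E/r)/pi = arcsin(6371.0000/12484.0390)/pi
= arcsin(0.5103316)/pi = 0.1704773
Eclipse duration = 0.1704773 * 231.3623 = 39.4420 min

39.4420 minutes


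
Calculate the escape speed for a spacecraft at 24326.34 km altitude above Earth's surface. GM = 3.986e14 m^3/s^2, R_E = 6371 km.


r = 6371.0 + 24326.34 = 30697.3400 km = 3.069734e+07 m
v_esc = sqrt(2*mu/r) = sqrt(2*3.986e14 / 3.069734e+07)
v_esc = 5096.0452 m/s = 5.0960 km/s

5.0960 km/s


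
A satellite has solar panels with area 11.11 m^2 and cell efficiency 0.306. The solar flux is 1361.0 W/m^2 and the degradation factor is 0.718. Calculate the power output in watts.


P = area * eta * S * degradation
P = 11.11 * 0.306 * 1361.0 * 0.718
P = 3322.1410 W

3322.1410 W


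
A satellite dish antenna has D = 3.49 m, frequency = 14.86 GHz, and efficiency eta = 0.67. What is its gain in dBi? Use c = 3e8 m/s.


lambda = c/f = 3e8 / 1.486e+10 = 0.02018843 m
G = eta*(pi*D/lambda)^2 = 0.67*(pi*3.49/0.02018843)^2
G = 197615.2752 (linear)
G = 10*log10(197615.2752) = 52.9582 dBi

52.9582 dBi


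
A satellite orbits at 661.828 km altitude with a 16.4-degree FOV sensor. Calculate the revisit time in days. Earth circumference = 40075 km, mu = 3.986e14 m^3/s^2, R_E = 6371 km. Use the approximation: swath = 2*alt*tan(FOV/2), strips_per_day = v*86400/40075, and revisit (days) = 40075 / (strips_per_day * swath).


swath = 2*661.828*tan(0.143117) = 190.7417 km
v = sqrt(mu/r) = 7528.4167 m/s = 7.5284 km/s
strips/day = v*86400/40075 = 7.5284*86400/40075 = 16.2309
coverage/day = strips * swath = 16.2309 * 190.7417 = 3095.9191 km
revisit = 40075 / 3095.9191 = 12.9445 days

12.9445 days


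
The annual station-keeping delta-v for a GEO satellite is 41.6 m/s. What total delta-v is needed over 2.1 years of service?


dV = rate * years = 41.6 * 2.1
dV = 87.3600 m/s

87.3600 m/s


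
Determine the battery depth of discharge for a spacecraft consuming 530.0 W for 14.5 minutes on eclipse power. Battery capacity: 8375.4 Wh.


E_used = P * t / 60 = 530.0 * 14.5 / 60 = 128.0833 Wh
DOD = E_used / E_total * 100 = 128.0833 / 8375.4 * 100
DOD = 1.5293 %

1.5293 %


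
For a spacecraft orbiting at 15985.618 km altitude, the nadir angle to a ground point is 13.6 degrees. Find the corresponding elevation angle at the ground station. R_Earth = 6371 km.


r = R_E + alt = 22356.6180 km
Law of sines in the satellite / Earth-center / ground-point triangle:
  sin(nadir)/R_E = sin(90 + el)/r  =>  cos(el) = (r/R_E)*sin(nadir)
cos(el) = (22356.6180 / 6371.0000) * sin(13.6 deg) = 0.8251424
el = arccos(0.8251424) = 34.3971 deg
(Earth-central angle = 90 - nadir - el = 42.0029 deg)

34.3971 degrees


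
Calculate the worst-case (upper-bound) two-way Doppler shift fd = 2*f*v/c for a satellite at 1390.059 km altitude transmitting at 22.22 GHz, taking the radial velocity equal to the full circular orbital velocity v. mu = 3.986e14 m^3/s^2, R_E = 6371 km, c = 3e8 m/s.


r = 7.761059e+06 m
v = sqrt(mu/r) = 7166.5173 m/s (worst-case radial velocity)
f = 22.22 GHz = 2.222e+10 Hz
fd = 2*f*v/c = 2*2.222e+10*7166.5173/3.0e+08
fd = 1.0616001e+06 Hz

1.0616e+06 Hz


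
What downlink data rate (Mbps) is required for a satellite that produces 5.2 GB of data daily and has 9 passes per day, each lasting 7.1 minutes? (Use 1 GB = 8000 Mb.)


total contact time = 9 * 7.1 * 60 = 3834.0000 s
data = 5.2 GB = 41600.0000 Mb
rate = 41600.0000 / 3834.0000 = 10.8503 Mbps

10.8503 Mbps


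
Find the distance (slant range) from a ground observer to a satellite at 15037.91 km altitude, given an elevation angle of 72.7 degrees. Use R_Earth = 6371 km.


h = 15037.91 km, el = 72.7 deg
d = -R_E*sin(el) + sqrt((R_E*sin(el))^2 + 2*R_E*h + h^2)
d = -6371.0000*sin(1.2689) + sqrt((6371.0000*0.9547608)^2 + 2*6371.0000*15037.91 + 15037.91^2)
d = 15242.1342 km

15242.1342 km


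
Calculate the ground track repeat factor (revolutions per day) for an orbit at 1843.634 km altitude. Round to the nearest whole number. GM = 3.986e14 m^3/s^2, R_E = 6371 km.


r = 8.214634e+06 m
T = 2*pi*sqrt(r^3/mu) = 7409.5793 s = 123.4930 min
revs/day = 1440 / 123.4930 = 11.6606
Rounded: 12 revolutions per day

12 revolutions per day


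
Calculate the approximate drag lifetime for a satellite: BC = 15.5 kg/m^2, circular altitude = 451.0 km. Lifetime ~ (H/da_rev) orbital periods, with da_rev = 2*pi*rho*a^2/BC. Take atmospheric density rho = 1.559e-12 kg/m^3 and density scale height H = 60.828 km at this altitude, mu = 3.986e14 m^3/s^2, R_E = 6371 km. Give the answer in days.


a = R_E + alt = 6822.0000 km = 6.822e+06 m
da_rev = 2*pi*rho*a^2/BC = 2*pi*1.559e-12*(6.822e+06)^2/15.5 = 29.411537 m per revolution
N = H/da_rev = 60828.0000 m / 29.411537 m = 2068.1680 revolutions
P = 2*pi*sqrt(a^3/mu) = 5607.6228 s
lifetime = N*P = 2068.1680 * 5607.6228 = 1.1597506e+07 s = 134.2304 days

134.2304 days


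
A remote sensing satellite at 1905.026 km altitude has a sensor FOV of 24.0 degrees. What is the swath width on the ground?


FOV = 24.0 deg = 0.418879 rad
swath = 2 * alt * tan(FOV/2) = 2 * 1905.026 * tan(0.2094395)
swath = 2 * 1905.026 * 0.2125566
swath = 809.8516 km

809.8516 km


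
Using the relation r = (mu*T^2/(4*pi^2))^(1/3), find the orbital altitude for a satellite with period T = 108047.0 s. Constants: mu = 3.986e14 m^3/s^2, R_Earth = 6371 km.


T = 108047.0 s
r = (mu*T^2/(4*pi^2))^(1/3) = (3.986e14 * 108047.0^2 / (4*pi^2))^(1/3)
r = 4.9030651e+07 m = 49030.6512 km
alt = r - R_E = 49030.6512 - 6371 = 42659.6512 km

42659.6512 km


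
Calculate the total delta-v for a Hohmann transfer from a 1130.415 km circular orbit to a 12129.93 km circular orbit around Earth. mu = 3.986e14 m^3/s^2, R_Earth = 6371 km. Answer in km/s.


r1 = 7501.4150 km = 7.501415e+06 m
r2 = 18500.9300 km = 1.850093e+07 m
dv1 = sqrt(mu/r1)*(sqrt(2*r2/(r1+r2)) - 1) = 1406.1720 m/s
dv2 = sqrt(mu/r2)*(1 - sqrt(2*r1/(r1+r2))) = 1115.8888 m/s
total dv = |dv1| + |dv2| = 1406.1720 + 1115.8888 = 2522.0608 m/s = 2.5221 km/s

2.5221 km/s


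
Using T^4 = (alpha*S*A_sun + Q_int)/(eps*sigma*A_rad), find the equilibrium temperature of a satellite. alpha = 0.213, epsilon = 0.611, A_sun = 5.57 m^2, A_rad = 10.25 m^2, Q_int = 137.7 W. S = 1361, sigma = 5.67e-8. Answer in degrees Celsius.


Numerator = alpha*S*A_sun + Q_int = 0.213*1361*5.57 + 137.7 = 1752.4040 W
Denominator = eps*sigma*A_rad = 0.611*5.67e-8*10.25 = 3.5509792e-07 W/K^4
T^4 = 4.934988e+09 K^4
T = 265.0462 K = -8.1038 C

-8.1038 degrees Celsius


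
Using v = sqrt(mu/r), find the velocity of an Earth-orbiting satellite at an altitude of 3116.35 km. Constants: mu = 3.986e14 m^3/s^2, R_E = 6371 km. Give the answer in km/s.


r = R_E + alt = 6371.0 + 3116.35 = 9487.3500 km = 9.48735e+06 m
v = sqrt(mu/r) = sqrt(3.986e14 / 9.48735e+06) = 6481.8083 m/s = 6.4818 km/s

6.4818 km/s


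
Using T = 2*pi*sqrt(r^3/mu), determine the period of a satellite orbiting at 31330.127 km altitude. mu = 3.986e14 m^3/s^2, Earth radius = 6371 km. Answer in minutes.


r = 37701.1270 km = 3.7701127e+07 m
T = 2*pi*sqrt(r^3/mu) = 2*pi*sqrt(5.3587439e+22 / 3.986e14)
T = 72852.2082 s = 1214.2035 min

1214.2035 minutes


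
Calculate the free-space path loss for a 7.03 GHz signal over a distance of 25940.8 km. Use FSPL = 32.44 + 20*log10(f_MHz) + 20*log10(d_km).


f = 7.03 GHz = 7030.0000 MHz
d = 25940.8 km
FSPL = 32.44 + 20*log10(7030.0000) + 20*log10(25940.8)
FSPL = 32.44 + 76.9391 + 88.2797
FSPL = 197.6588 dB

197.6588 dB


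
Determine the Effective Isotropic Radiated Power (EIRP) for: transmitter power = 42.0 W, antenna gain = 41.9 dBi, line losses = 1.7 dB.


Pt = 42.0 W = 16.2325 dBW
EIRP = Pt_dBW + Gt - losses = 16.2325 + 41.9 - 1.7 = 56.4325 dBW

56.4325 dBW


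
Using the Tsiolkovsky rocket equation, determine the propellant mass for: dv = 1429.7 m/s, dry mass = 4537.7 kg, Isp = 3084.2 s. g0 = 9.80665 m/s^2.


ve = Isp * g0 = 3084.2 * 9.80665 = 30245.669930 m/s
mass ratio = exp(dv/ve) = exp(1429.7/30245.669930) = 1.04840460
m_prop = m_dry * (mr - 1) = 4537.7 * (1.04840460 - 1)
m_prop = 219.6455 kg

219.6455 kg


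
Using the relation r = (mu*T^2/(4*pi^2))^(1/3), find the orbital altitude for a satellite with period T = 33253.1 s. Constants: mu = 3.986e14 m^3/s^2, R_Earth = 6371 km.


T = 33253.1 s
r = (mu*T^2/(4*pi^2))^(1/3) = (3.986e14 * 33253.1^2 / (4*pi^2))^(1/3)
r = 2.2350159e+07 m = 22350.1587 km
alt = r - R_E = 22350.1587 - 6371 = 15979.1587 km

15979.1587 km


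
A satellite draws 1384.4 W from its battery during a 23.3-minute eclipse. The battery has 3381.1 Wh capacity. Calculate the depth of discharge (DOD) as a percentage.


E_used = P * t / 60 = 1384.4 * 23.3 / 60 = 537.6087 Wh
DOD = E_used / E_total * 100 = 537.6087 / 3381.1 * 100
DOD = 15.9004 %

15.9004 %


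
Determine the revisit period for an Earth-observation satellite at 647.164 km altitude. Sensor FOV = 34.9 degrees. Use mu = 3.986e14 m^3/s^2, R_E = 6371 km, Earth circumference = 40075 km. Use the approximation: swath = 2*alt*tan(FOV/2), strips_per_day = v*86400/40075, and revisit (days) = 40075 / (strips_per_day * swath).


swath = 2*647.164*tan(0.30456) = 406.8586 km
v = sqrt(mu/r) = 7536.2777 m/s = 7.5363 km/s
strips/day = v*86400/40075 = 7.5363*86400/40075 = 16.2479
coverage/day = strips * swath = 16.2479 * 406.8586 = 6610.5956 km
revisit = 40075 / 6610.5956 = 6.0622 days

6.0622 days


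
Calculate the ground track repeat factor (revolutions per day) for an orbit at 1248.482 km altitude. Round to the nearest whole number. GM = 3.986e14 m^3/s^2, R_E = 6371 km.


r = 7.619482e+06 m
T = 2*pi*sqrt(r^3/mu) = 6619.1069 s = 110.3184 min
revs/day = 1440 / 110.3184 = 13.0531
Rounded: 13 revolutions per day

13 revolutions per day


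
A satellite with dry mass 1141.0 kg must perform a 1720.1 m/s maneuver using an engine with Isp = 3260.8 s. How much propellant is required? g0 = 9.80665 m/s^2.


ve = Isp * g0 = 3260.8 * 9.80665 = 31977.524320 m/s
mass ratio = exp(dv/ve) = exp(1720.1/31977.524320) = 1.05526393
m_prop = m_dry * (mr - 1) = 1141.0 * (1.05526393 - 1)
m_prop = 63.0561 kg

63.0561 kg


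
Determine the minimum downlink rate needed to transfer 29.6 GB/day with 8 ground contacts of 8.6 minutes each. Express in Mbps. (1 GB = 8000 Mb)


total contact time = 8 * 8.6 * 60 = 4128.0000 s
data = 29.6 GB = 236800.0000 Mb
rate = 236800.0000 / 4128.0000 = 57.3643 Mbps

57.3643 Mbps


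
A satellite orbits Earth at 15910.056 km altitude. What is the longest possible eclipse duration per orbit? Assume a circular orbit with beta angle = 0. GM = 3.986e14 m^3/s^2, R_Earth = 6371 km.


r = 22281.0560 km
T = 551.6500 min
Eclipse fraction = arcsin(R_E/r)/pi = arcsin(6371.0000/22281.0560)/pi
= arcsin(0.285938)/pi = 0.09230513
Eclipse duration = 0.09230513 * 551.6500 = 50.9201 min

50.9201 minutes


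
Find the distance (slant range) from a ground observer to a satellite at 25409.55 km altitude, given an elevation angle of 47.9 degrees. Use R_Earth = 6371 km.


h = 25409.55 km, el = 47.9 deg
d = -R_E*sin(el) + sqrt((R_E*sin(el))^2 + 2*R_E*h + h^2)
d = -6371.0000*sin(0.8360127) + sqrt((6371.0000*0.7419758)^2 + 2*6371.0000*25409.55 + 25409.55^2)
d = 26765.0846 km

26765.0846 km


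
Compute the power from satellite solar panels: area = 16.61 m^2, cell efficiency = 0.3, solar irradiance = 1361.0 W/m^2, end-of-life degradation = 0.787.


P = area * eta * S * degradation
P = 16.61 * 0.3 * 1361.0 * 0.787
P = 5337.3262 W

5337.3262 W


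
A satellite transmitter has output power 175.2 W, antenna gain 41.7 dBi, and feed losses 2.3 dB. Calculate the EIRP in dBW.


Pt = 175.2 W = 22.4353 dBW
EIRP = Pt_dBW + Gt - losses = 22.4353 + 41.7 - 2.3 = 61.8353 dBW

61.8353 dBW


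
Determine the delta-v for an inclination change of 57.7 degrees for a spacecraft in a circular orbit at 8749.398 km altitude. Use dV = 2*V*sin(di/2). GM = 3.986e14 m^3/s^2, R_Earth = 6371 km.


r = 15120.3980 km = 1.5120398e+07 m
V = sqrt(mu/r) = 5134.3685 m/s
di = 57.7 deg = 1.0071 rad
dV = 2*V*sin(di/2) = 2*5134.3685*sin(0.5035275)
dV = 4954.8526 m/s = 4.9549 km/s

4.9549 km/s


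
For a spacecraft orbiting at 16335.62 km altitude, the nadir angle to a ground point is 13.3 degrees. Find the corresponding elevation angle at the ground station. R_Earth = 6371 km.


r = R_E + alt = 22706.6200 km
Law of sines in the satellite / Earth-center / ground-point triangle:
  sin(nadir)/R_E = sin(90 + el)/r  =>  cos(el) = (r/R_E)*sin(nadir)
cos(el) = (22706.6200 / 6371.0000) * sin(13.3 deg) = 0.8199108
el = arccos(0.8199108) = 34.9241 deg
(Earth-central angle = 90 - nadir - el = 41.7759 deg)

34.9241 degrees


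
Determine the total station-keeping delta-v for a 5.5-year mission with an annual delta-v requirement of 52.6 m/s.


dV = rate * years = 52.6 * 5.5
dV = 289.3000 m/s

289.3000 m/s


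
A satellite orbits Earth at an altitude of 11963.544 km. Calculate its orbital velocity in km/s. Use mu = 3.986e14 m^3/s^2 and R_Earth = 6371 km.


r = R_E + alt = 6371.0 + 11963.544 = 18334.5440 km = 1.8334544e+07 m
v = sqrt(mu/r) = sqrt(3.986e14 / 1.8334544e+07) = 4662.6583 m/s = 4.6627 km/s

4.6627 km/s


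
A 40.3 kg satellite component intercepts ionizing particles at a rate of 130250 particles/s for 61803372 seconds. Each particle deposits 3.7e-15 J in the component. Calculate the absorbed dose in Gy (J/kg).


Total energy deposited = rate * time * E_per
  = 130250 * 61803372 * 3.7e-15 = 0.02978459 J
Dose = E_total / mass = 0.02978459 / 40.3
Dose = 7.3907171e-04 Gy

7.3907e-04 Gy


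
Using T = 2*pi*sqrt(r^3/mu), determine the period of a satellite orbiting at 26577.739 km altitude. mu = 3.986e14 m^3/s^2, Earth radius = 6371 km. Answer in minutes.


r = 32948.7390 km = 3.2948739e+07 m
T = 2*pi*sqrt(r^3/mu) = 2*pi*sqrt(3.576979e+22 / 3.986e14)
T = 59520.8903 s = 992.0148 min

992.0148 minutes


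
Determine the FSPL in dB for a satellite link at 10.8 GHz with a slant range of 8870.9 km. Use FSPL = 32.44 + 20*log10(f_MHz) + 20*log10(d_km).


f = 10.8 GHz = 10800.0000 MHz
d = 8870.9 km
FSPL = 32.44 + 20*log10(10800.0000) + 20*log10(8870.9)
FSPL = 32.44 + 80.6685 + 78.9594
FSPL = 192.0678 dB

192.0678 dB


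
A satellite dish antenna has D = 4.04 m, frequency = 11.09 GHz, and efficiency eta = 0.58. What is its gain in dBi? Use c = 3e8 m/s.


lambda = c/f = 3e8 / 1.109e+10 = 0.0270514 m
G = eta*(pi*D/lambda)^2 = 0.58*(pi*4.04/0.0270514)^2
G = 127676.5245 (linear)
G = 10*log10(127676.5245) = 51.0611 dBi

51.0611 dBi


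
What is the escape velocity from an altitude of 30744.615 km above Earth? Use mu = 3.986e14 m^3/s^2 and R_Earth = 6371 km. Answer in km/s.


r = 6371.0 + 30744.615 = 37115.6150 km = 3.7115615e+07 m
v_esc = sqrt(2*mu/r) = sqrt(2*3.986e14 / 3.7115615e+07)
v_esc = 4634.5259 m/s = 4.6345 km/s

4.6345 km/s


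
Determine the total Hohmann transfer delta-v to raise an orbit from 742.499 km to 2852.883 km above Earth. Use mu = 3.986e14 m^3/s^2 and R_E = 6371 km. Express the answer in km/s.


r1 = 7113.4990 km = 7.113499e+06 m
r2 = 9223.8830 km = 9.223883e+06 m
dv1 = sqrt(mu/r1)*(sqrt(2*r2/(r1+r2)) - 1) = 468.7977 m/s
dv2 = sqrt(mu/r2)*(1 - sqrt(2*r1/(r1+r2))) = 439.2568 m/s
total dv = |dv1| + |dv2| = 468.7977 + 439.2568 = 908.0545 m/s = 0.9080545 km/s

0.9081 km/s


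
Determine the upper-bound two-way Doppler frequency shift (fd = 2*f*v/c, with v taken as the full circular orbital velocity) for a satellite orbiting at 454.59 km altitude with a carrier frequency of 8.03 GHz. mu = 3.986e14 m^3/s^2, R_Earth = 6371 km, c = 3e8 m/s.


r = 6.82559e+06 m
v = sqrt(mu/r) = 7641.8507 m/s (worst-case radial velocity)
f = 8.03 GHz = 8.03e+09 Hz
fd = 2*f*v/c = 2*8.03e+09*7641.8507/3.0e+08
fd = 409093.7407 Hz

409093.7407 Hz


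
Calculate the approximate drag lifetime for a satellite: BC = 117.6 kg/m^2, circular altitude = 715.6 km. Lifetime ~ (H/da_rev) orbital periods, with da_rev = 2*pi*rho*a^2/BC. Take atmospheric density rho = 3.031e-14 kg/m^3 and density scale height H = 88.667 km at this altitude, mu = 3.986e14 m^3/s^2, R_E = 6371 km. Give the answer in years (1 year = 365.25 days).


a = R_E + alt = 7086.6000 km = 7.0866e+06 m
da_rev = 2*pi*rho*a^2/BC = 2*pi*3.031e-14*(7.0866e+06)^2/117.6 = 0.0813269196 m per revolution
N = H/da_rev = 88667.0000 m / 0.0813269196 m = 1.090254e+06 revolutions
P = 2*pi*sqrt(a^3/mu) = 5937.0144 s
lifetime = N*P = 1.090254e+06 * 5937.0144 = 6.4728537e+09 s = 74917.2885 days
years = 74917.2885 / 365.25 = 205.1124 years

205.1124 years


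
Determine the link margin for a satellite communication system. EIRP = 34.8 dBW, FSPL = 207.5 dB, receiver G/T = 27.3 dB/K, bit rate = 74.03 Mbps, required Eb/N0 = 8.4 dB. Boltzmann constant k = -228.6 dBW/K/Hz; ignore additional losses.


C/N0 = EIRP - FSPL + G/T - k = 34.8 - 207.5 + 27.3 - (-228.6)
C/N0 = 83.2000 dB-Hz
R_b = 74.03 Mbps = 7.403e+07 bps -> 10*log10(R_b) = 78.6941 dB-Hz
Eb/N0 = C/N0 - 10*log10(R_b) = 83.2000 - 78.6941 = 4.5059 dB
Margin = Eb/N0 - Eb/N0_req = 4.5059 - 8.4 = -3.8941 dB (negative margin: link does not close)

-3.8941 dB


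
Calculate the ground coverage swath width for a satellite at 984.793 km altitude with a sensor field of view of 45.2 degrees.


FOV = 45.2 deg = 0.7888888 rad
swath = 2 * alt * tan(FOV/2) = 2 * 984.793 * tan(0.3944444)
swath = 2 * 984.793 * 0.4162598
swath = 819.8595 km

819.8595 km


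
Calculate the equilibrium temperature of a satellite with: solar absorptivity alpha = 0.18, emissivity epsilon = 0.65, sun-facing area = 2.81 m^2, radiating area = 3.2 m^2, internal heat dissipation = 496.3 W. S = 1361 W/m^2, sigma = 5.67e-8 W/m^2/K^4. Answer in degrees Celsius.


Numerator = alpha*S*A_sun + Q_int = 0.18*1361*2.81 + 496.3 = 1184.6938 W
Denominator = eps*sigma*A_rad = 0.65*5.67e-8*3.2 = 1.17936e-07 W/K^4
T^4 = 1.0045226e+10 K^4
T = 316.5847 K = 43.4347 C

43.4347 degrees Celsius


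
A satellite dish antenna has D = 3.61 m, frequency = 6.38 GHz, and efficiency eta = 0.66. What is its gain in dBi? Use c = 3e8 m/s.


lambda = c/f = 3e8 / 6.38e+09 = 0.04702194 m
G = eta*(pi*D/lambda)^2 = 0.66*(pi*3.61/0.04702194)^2
G = 38393.4318 (linear)
G = 10*log10(38393.4318) = 45.8426 dBi

45.8426 dBi


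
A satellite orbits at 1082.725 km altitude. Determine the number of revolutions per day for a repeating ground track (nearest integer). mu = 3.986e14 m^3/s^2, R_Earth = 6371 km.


r = 7.453725e+06 m
T = 2*pi*sqrt(r^3/mu) = 6404.2941 s = 106.7382 min
revs/day = 1440 / 106.7382 = 13.4909
Rounded: 13 revolutions per day

13 revolutions per day


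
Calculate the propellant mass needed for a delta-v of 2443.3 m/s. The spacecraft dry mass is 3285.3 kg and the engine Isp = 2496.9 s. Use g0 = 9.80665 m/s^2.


ve = Isp * g0 = 2496.9 * 9.80665 = 24486.224385 m/s
mass ratio = exp(dv/ve) = exp(2443.3/24486.224385) = 1.10493072
m_prop = m_dry * (mr - 1) = 3285.3 * (1.10493072 - 1)
m_prop = 344.7289 kg

344.7289 kg


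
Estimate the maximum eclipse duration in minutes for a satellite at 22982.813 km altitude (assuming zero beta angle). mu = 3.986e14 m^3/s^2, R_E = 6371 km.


r = 29353.8130 km
T = 834.1742 min
Eclipse fraction = arcsin(R_E/r)/pi = arcsin(6371.0000/29353.8130)/pi
= arcsin(0.2170416)/pi = 0.06964074
Eclipse duration = 0.06964074 * 834.1742 = 58.0925 min

58.0925 minutes


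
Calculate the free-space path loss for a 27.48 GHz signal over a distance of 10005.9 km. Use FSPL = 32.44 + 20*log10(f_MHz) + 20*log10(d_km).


f = 27.48 GHz = 27480.0000 MHz
d = 10005.9 km
FSPL = 32.44 + 20*log10(27480.0000) + 20*log10(10005.9)
FSPL = 32.44 + 88.7803 + 80.0051
FSPL = 201.2255 dB

201.2255 dB


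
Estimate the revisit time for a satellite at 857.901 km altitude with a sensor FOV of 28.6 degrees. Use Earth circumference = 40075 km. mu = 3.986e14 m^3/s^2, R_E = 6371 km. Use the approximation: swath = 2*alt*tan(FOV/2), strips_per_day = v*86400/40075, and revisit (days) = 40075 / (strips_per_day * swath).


swath = 2*857.901*tan(0.2495821) = 437.3524 km
v = sqrt(mu/r) = 7425.6164 m/s = 7.4256 km/s
strips/day = v*86400/40075 = 7.4256*86400/40075 = 16.0093
coverage/day = strips * swath = 16.0093 * 437.3524 = 7001.7126 km
revisit = 40075 / 7001.7126 = 5.7236 days

5.7236 days
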